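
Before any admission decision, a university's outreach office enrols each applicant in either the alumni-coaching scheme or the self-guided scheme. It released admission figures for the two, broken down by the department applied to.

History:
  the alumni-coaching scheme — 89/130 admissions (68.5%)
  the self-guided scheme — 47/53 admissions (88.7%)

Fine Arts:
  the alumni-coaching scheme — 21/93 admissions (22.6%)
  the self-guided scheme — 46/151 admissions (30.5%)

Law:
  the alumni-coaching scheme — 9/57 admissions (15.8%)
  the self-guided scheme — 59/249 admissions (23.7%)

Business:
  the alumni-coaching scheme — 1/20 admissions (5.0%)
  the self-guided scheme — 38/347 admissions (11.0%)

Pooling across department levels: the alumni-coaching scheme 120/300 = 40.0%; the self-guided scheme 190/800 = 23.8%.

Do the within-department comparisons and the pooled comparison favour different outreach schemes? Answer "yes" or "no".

Within each department level (History 68.5% vs 88.7%; Fine Arts 22.6% vs 30.5%; Law 15.8% vs 23.7%; Business 5.0% vs 11.0%), the self-guided scheme has the higher rate every time. Pooled: 40.0% vs 23.8% — the alumni-coaching scheme has the higher rate overall. The two comparisons disagree.

yes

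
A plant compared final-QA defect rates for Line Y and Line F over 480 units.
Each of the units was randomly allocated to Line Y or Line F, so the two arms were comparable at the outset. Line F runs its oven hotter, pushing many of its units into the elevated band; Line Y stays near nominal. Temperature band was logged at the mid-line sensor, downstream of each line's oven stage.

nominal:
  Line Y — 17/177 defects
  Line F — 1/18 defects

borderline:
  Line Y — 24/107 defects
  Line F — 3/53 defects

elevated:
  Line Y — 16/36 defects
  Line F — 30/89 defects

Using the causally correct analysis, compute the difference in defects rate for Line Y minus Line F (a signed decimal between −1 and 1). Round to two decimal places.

The in-process temperature band-specific comparison favours Line F throughout, but the pooled figures favour Line Y. The question is whether to condition on in-process temperature band.
Stratifying would compare lines among units the lines themselves sorted into in-process temperature band groups — a form of selection on an intermediate. The unconditioned pooled rates give the total causal effect.
The causal difference is the pooled difference: 0.178 − 0.212 = -0.034.

-0.03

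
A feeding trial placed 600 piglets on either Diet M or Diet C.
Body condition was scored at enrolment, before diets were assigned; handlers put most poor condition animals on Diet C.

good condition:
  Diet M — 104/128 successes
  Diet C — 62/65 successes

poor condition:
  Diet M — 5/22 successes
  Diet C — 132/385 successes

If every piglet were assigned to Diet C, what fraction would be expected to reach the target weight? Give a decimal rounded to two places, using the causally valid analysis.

0.54

Diet C is higher inside every starting body condition stratum but Diet M is higher in aggregate. Whether to stratify depends on how starting body condition relates to the diet.
Starting body condition satisfies the back-door criterion: it is not a descendant of the diet, and it blocks the spurious path from diet to outcome. Adjusting for it (i.e., using the within-starting body condition rates) gives the causal effect.
Standardising Diet C to the population starting body condition mix: 0.322·62/65 + 0.678·132/385 = 0.539.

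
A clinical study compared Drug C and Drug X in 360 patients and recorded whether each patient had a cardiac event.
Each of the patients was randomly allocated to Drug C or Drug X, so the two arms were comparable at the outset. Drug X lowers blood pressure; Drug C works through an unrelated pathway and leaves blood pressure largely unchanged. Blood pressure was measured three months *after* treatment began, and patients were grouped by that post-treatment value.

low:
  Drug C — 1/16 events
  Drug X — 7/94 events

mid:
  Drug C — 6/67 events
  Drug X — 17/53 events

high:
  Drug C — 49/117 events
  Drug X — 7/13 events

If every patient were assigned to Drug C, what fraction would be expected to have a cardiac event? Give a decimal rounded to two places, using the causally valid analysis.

Blood pressure here is a post-treatment variable shaped by the drug; conditioning on it would introduce bias rather than remove it. The overall comparison is the causal one.
So P(outcome | do(Drug C)) is just the pooled rate for Drug C: 56/200 = 0.280.

0.28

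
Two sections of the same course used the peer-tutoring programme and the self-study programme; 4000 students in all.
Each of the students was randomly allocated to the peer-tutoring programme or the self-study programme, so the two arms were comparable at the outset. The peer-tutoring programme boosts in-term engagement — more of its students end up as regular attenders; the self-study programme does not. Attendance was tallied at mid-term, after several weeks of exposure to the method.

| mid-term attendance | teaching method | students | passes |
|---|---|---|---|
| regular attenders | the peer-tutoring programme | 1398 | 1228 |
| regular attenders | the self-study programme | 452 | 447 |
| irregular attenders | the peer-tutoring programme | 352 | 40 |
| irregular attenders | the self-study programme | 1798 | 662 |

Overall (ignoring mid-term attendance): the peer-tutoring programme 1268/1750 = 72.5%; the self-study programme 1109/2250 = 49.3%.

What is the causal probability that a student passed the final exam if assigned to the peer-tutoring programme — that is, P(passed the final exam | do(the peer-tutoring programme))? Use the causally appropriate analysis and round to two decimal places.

0.72

The distribution of mid-term attendance is itself part of what the teaching method does — it is an intermediate outcome. Holding it fixed would remove that part of the effect; the total effect is the pooled difference.
So P(outcome | do(the peer-tutoring programme)) is just the pooled rate for the peer-tutoring programme: 1268/1750 = 0.725.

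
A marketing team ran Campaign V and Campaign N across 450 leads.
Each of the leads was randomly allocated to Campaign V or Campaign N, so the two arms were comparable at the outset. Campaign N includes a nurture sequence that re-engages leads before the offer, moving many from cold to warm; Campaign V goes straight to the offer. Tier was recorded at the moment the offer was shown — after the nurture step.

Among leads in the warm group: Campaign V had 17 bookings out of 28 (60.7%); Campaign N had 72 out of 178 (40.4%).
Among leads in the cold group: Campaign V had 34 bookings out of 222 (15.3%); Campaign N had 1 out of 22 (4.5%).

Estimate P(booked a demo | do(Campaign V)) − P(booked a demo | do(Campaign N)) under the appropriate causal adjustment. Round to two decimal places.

-0.16

Engagement tier here is a post-treatment variable shaped by the campaign; conditioning on it would introduce bias rather than remove it. The overall comparison is the causal one.
The causal difference is the pooled difference: 0.204 − 0.365 = -0.161.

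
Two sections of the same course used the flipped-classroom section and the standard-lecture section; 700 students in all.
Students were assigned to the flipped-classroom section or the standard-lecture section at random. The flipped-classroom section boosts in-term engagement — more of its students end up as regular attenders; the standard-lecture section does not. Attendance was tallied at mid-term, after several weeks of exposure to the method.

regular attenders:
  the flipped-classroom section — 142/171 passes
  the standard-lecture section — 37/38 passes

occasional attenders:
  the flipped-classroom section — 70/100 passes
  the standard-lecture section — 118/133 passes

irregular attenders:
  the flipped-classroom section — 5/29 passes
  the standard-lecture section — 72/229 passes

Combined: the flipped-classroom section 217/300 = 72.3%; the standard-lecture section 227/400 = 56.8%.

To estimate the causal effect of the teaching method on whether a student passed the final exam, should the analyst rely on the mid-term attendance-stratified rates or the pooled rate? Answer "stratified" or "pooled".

Mid-term attendance here is a post-treatment variable shaped by the teaching method; conditioning on it would introduce bias rather than remove it. The overall comparison is the causal one.
Pooled: the flipped-classroom section 72.3% vs the standard-lecture section 56.8%; the flipped-classroom section is higher overall.

pooled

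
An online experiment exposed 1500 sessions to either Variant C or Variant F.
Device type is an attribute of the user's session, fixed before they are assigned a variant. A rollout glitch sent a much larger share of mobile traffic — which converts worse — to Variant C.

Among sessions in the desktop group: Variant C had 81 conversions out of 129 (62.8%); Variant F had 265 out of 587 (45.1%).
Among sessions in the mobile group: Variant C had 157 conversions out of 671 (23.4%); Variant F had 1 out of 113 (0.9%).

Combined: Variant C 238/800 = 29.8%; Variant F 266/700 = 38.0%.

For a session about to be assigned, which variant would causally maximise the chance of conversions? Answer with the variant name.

Device type satisfies the back-door criterion: it is not a descendant of the variant, and it blocks the spurious path from variant to outcome. Adjusting for it (i.e., using the within-device type rates) gives the causal effect.
Within each level — desktop: 62.8% vs 45.1%; mobile: 23.4% vs 0.9% — Variant C is higher every time.

Variant C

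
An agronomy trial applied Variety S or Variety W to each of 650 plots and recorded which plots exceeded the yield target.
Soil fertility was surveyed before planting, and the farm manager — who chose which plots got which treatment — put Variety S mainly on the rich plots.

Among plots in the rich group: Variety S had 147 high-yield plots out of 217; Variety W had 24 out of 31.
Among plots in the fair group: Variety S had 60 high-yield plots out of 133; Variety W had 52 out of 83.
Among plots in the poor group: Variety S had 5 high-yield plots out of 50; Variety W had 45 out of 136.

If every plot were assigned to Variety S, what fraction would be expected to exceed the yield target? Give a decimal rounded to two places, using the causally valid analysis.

0.44

The imbalance in soil fertility arose from how plots were allocated, not from anything the variety did; and soil fertility independently affects the outcome. The pooled gap is confounded — condition on soil fertility.
Standardising Variety S to the population soil fertility mix: 0.382·147/217 + 0.332·60/133 + 0.286·5/50 = 0.437.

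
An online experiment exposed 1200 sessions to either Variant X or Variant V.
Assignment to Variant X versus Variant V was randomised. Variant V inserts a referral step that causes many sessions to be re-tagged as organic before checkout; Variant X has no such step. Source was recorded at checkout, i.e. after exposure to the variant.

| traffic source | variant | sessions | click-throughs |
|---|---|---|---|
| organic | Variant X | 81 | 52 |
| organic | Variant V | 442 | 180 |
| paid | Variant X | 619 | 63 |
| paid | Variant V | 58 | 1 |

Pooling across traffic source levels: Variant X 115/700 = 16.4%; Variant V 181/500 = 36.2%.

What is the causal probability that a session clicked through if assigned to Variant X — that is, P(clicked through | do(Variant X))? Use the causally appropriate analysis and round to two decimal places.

The traffic source-specific comparison favours Variant X throughout, but the pooled figures favour Variant V. The question is whether to condition on traffic source.
Stratifying would compare variants among sessions the variants themselves sorted into traffic source groups — a form of selection on an intermediate. The unconditioned pooled rates give the total causal effect.
So P(outcome | do(Variant X)) is just the pooled rate for Variant X: 115/700 = 0.164.

0.16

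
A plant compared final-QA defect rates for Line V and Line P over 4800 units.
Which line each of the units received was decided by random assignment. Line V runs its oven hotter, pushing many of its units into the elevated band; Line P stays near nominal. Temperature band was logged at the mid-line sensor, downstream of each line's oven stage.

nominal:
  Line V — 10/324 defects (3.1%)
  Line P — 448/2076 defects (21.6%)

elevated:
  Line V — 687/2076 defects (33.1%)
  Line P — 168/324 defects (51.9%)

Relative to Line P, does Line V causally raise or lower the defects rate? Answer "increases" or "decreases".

increases

The in-process temperature band-specific comparison favours Line V throughout, but the pooled figures favour Line P. The question is whether to condition on in-process temperature band.
Because the line influences in-process temperature band, in-process temperature band is a post-treatment mediator, not a confounder. Stratifying on it would bias the estimate; the causal effect is the crude pooled difference.
Pooled: Line V 29.0% vs Line P 25.7%; Line P is lower overall.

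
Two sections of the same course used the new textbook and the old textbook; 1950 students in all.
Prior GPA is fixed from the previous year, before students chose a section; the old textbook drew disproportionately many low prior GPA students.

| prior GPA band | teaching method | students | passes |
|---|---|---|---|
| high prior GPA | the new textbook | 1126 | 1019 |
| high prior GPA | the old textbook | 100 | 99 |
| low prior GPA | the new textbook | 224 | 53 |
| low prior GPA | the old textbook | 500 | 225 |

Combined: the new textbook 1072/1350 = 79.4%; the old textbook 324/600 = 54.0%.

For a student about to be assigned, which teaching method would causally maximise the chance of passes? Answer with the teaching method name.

Prior GPA band is set before the teaching method has any effect — it is not caused by the teaching method — and it independently drives the outcome. That makes it a confounder, so the causal comparison is within prior GPA band levels.
Within each level — high prior GPA: 90.5% vs 99.0%; low prior GPA: 23.7% vs 45.0% — the old textbook is higher every time.

the old textbook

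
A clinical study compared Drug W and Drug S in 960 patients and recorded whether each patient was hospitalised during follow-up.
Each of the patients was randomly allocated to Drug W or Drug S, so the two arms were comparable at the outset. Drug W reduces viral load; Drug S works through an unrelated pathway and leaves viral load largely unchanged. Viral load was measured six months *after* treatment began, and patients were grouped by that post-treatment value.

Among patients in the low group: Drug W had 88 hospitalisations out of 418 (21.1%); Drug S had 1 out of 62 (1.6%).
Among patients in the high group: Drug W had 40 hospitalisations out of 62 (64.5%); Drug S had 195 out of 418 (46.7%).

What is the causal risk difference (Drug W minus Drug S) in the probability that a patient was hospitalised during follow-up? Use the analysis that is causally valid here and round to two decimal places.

-0.14

Drug S is lower inside every viral load stratum but Drug W is lower in aggregate. Whether to stratify depends on how viral load relates to the drug.
Because the drug influences viral load, viral load is a post-treatment mediator, not a confounder. Stratifying on it would bias the estimate; the causal effect is the crude pooled difference.
The causal difference is the pooled difference: 0.267 − 0.408 = -0.142.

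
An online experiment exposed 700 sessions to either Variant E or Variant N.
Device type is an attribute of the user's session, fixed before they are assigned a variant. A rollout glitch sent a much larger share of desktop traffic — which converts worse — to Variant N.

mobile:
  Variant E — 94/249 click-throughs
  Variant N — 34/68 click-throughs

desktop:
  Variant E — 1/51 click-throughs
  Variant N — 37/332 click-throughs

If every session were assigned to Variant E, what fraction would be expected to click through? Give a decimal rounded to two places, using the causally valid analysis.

0.18

Device type differs across variants for reasons unrelated to any effect of the variant itself, and it separately predicts the outcome — a classic confounder. We must compare within device type levels.
Standardising Variant E to the population device type mix: 0.453·94/249 + 0.547·1/51 = 0.182.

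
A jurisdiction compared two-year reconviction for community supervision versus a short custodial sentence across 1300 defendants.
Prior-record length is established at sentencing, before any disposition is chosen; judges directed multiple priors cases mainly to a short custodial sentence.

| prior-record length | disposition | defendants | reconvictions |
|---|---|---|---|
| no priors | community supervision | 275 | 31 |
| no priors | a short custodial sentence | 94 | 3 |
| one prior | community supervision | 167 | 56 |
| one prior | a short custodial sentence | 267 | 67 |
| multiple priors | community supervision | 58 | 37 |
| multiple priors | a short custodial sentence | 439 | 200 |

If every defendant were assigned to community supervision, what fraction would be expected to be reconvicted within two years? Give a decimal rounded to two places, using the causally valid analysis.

Within every prior-record length level a short custodial sentence has the lower rate, yet pooled community supervision does — Simpson's reversal.
Nothing the disposition does changes prior-record length; the imbalance is an allocation artefact. With prior-record length also predicting the outcome, the pooled figure is confounded, and the within-stratum comparison is the causal one.
Standardising community supervision to the population prior-record length mix: 0.284·31/275 + 0.334·56/167 + 0.382·37/58 = 0.388.

0.39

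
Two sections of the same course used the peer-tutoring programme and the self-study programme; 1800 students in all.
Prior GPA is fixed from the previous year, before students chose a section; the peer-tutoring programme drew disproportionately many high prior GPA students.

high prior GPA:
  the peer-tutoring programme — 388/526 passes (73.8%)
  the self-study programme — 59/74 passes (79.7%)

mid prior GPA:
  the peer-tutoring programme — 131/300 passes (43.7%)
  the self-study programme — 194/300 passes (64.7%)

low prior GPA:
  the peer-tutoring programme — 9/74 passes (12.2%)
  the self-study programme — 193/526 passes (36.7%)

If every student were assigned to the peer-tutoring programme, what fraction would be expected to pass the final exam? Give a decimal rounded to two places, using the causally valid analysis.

0.43

the self-study programme is higher inside every prior GPA band stratum but the peer-tutoring programme is higher in aggregate. Whether to stratify depends on how prior GPA band relates to the teaching method.
Prior GPA band satisfies the back-door criterion: it is not a descendant of the teaching method, and it blocks the spurious path from teaching method to outcome. Adjusting for it (i.e., using the within-prior GPA band rates) gives the causal effect.
Standardising the peer-tutoring programme to the population prior GPA band mix: 0.333·388/526 + 0.333·131/300 + 0.333·9/74 = 0.432.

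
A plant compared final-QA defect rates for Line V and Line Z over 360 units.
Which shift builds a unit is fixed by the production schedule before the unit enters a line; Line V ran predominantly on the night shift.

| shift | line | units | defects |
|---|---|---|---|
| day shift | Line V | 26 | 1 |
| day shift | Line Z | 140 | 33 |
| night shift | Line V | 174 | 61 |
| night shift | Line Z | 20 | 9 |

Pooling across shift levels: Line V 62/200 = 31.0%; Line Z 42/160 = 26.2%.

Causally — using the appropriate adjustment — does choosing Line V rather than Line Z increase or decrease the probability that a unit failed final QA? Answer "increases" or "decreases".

decreases

Since shift is a pre-existing factor (not a product of the line) and it affects the outcome on its own, it is a confounder. The stratified rates, not the pooled rate, identify the causal effect.
Within each level — day shift: 3.8% vs 23.6%; night shift: 35.1% vs 45.0% — Line V is lower every time.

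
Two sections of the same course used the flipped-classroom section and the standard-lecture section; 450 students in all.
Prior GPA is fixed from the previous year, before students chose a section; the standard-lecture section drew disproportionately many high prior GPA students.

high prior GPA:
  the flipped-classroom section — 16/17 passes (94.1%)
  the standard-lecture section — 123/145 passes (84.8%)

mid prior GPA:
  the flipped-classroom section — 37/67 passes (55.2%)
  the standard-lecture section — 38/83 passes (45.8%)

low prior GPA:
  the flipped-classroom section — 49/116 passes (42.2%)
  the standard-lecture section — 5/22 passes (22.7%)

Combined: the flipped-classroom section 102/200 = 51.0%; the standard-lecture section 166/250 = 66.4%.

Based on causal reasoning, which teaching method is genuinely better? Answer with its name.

The imbalance in prior GPA band arose from how students were allocated, not from anything the teaching method did; and prior GPA band independently affects the outcome. The pooled gap is confounded — condition on prior GPA band.
Within each level — high prior GPA: 94.1% vs 84.8%; mid prior GPA: 55.2% vs 45.8%; low prior GPA: 42.2% vs 22.7% — the flipped-classroom section is higher every time.

the flipped-classroom section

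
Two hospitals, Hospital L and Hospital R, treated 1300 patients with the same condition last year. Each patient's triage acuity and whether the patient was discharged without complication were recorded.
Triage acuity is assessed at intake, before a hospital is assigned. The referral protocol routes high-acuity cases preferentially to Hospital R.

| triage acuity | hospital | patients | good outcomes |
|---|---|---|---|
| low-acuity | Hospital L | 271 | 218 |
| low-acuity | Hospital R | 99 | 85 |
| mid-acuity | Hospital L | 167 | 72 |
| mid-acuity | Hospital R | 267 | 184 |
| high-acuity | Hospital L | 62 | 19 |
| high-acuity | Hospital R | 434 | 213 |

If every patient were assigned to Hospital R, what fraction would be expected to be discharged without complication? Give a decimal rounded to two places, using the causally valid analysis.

Hospital R is higher inside every triage acuity stratum but Hospital L is higher in aggregate. Whether to stratify depends on how triage acuity relates to the hospital.
The imbalance in triage acuity arose from how patients were allocated, not from anything the hospital did; and triage acuity independently affects the outcome. The pooled gap is confounded — condition on triage acuity.
Standardising Hospital R to the population triage acuity mix: 0.285·85/99 + 0.334·184/267 + 0.382·213/434 = 0.662.

0.66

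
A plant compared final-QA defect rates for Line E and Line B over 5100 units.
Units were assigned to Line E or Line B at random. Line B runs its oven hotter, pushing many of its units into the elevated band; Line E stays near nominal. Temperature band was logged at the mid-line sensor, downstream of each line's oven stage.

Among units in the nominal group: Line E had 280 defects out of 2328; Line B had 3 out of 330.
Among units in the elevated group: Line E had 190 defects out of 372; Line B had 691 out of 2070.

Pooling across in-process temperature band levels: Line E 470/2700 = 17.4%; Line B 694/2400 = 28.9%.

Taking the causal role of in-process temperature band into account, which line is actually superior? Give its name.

Line E

Stratifying would compare lines among units the lines themselves sorted into in-process temperature band groups — a form of selection on an intermediate. The unconditioned pooled rates give the total causal effect.
Pooled: Line E 17.4% vs Line B 28.9%; Line E is lower overall.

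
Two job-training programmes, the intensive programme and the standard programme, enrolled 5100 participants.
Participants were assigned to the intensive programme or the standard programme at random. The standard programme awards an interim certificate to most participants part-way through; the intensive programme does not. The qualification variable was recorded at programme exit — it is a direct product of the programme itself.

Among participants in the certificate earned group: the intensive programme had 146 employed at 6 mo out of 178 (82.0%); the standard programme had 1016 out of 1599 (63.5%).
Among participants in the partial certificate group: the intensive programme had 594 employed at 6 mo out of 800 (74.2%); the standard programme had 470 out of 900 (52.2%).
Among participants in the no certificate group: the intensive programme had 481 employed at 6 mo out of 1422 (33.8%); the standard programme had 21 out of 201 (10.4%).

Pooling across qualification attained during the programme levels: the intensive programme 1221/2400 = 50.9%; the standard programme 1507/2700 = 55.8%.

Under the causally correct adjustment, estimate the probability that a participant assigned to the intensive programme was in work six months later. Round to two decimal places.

0.51

Qualification attained during the programme lies on the pathway programme → qualification attained during the programme → outcome, so adjusting for it blocks the indirect effect. For the total causal effect of programme, use the unadjusted pooled rates.
So P(outcome | do(the intensive programme)) is just the pooled rate for the intensive programme: 1221/2400 = 0.509.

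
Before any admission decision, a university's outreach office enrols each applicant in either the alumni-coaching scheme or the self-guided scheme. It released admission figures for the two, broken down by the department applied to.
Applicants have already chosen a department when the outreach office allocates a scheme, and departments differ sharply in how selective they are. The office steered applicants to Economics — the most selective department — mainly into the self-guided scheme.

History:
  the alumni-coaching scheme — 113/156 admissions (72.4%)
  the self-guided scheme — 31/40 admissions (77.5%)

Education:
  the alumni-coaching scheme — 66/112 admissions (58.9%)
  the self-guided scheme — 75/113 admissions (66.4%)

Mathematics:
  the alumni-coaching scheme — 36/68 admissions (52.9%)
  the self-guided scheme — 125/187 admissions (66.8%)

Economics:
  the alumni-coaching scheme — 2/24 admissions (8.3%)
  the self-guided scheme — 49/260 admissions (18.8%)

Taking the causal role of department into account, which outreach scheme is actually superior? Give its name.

Department is set before the outreach scheme has any effect — it is not caused by the outreach scheme — and it independently drives the outcome. That makes it a confounder, so the causal comparison is within department levels.
Within each level — History: 72.4% vs 77.5%; Education: 58.9% vs 66.4%; Mathematics: 52.9% vs 66.8%; Economics: 8.3% vs 18.8% — the self-guided scheme is higher every time.

the self-guided scheme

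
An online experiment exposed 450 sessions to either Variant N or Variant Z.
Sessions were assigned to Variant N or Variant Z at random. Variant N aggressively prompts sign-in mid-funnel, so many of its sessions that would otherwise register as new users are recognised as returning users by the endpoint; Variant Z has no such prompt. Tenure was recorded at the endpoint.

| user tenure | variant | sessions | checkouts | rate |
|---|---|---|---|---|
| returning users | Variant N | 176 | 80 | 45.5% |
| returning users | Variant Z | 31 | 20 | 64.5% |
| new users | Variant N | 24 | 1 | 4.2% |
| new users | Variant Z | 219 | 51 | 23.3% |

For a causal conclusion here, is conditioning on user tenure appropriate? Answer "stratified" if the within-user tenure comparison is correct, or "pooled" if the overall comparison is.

pooled

The stratified and pooled comparisons disagree (Variant Z wins within each user tenure; Variant N wins overall), so the answer turns on the causal role of user tenure.
Because the variant influences user tenure, user tenure is a post-treatment mediator, not a confounder. Stratifying on it would bias the estimate; the causal effect is the crude pooled difference.
Pooled: Variant N 40.5% vs Variant Z 28.4%; Variant N is higher overall.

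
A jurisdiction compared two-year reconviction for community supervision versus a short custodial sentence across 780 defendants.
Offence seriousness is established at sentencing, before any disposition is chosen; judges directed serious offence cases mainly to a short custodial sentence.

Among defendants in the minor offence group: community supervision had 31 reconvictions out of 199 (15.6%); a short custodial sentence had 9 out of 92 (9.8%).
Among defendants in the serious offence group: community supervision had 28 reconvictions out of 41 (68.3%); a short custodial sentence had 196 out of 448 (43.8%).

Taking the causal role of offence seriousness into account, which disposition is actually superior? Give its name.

Since offence seriousness is a pre-existing factor (not a product of the disposition) and it affects the outcome on its own, it is a confounder. The stratified rates, not the pooled rate, identify the causal effect.
Within each level — minor offence: 15.6% vs 9.8%; serious offence: 68.3% vs 43.8% — a short custodial sentence is lower every time.

a short custodial sentence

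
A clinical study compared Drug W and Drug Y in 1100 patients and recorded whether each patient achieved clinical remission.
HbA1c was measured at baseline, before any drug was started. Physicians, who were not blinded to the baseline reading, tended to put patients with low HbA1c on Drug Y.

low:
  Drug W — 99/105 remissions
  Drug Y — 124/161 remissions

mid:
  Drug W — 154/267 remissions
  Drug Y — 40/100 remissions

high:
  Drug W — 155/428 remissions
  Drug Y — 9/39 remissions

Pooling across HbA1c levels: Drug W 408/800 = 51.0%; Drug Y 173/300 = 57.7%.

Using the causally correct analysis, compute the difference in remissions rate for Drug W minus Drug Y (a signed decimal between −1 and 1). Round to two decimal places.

Drug W is higher inside every HbA1c stratum but Drug Y is higher in aggregate. Whether to stratify depends on how HbA1c relates to the drug.
HbA1c is set before the drug has any effect — it is not caused by the drug — and it independently drives the outcome. That makes it a confounder, so the causal comparison is within HbA1c levels.
Adjusting over the population distribution of HbA1c: 0.242·(0.943−0.770) + 0.334·(0.577−0.400) + 0.425·(0.362−0.231) = +0.157.

+0.16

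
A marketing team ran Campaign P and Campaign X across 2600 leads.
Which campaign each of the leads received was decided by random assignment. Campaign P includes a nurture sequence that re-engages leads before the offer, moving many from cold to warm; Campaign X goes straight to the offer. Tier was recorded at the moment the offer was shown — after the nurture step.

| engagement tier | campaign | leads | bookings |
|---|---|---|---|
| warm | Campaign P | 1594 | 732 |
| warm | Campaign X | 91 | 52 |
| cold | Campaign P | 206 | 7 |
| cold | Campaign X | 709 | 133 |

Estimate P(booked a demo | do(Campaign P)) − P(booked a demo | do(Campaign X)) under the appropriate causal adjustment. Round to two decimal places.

+0.18

Campaign X is higher inside every engagement tier stratum but Campaign P is higher in aggregate. Whether to stratify depends on how engagement tier relates to the campaign.
Stratifying would compare campaigns among leads the campaigns themselves sorted into engagement tier groups — a form of selection on an intermediate. The unconditioned pooled rates give the total causal effect.
The causal difference is the pooled difference: 0.411 − 0.231 = +0.179.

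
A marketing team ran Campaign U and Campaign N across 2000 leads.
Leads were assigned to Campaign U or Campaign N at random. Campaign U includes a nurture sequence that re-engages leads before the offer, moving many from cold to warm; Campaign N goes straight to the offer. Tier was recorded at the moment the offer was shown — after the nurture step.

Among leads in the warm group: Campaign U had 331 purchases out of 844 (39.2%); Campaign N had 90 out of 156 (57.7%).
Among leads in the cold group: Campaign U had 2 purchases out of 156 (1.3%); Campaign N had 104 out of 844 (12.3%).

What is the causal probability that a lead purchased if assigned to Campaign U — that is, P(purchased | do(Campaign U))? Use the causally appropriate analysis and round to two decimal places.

Within every engagement tier level Campaign N has the higher rate, yet pooled Campaign U does — Simpson's reversal.
Engagement tier here is a post-treatment variable shaped by the campaign; conditioning on it would introduce bias rather than remove it. The overall comparison is the causal one.
So P(outcome | do(Campaign U)) is just the pooled rate for Campaign U: 333/1000 = 0.333.

0.33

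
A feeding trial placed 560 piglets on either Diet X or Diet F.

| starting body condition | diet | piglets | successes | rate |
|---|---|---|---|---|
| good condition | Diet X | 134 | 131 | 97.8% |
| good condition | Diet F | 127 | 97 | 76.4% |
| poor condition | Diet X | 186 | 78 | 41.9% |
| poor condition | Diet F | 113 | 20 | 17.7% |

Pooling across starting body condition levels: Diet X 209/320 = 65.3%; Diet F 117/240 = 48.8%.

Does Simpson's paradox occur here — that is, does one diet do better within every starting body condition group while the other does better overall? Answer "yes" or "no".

Within each starting body condition level (good condition 97.8% vs 76.4%; poor condition 41.9% vs 17.7%), Diet X has the higher rate every time. Pooled: 65.3% vs 48.8% — Diet X has the higher rate overall. They agree.

no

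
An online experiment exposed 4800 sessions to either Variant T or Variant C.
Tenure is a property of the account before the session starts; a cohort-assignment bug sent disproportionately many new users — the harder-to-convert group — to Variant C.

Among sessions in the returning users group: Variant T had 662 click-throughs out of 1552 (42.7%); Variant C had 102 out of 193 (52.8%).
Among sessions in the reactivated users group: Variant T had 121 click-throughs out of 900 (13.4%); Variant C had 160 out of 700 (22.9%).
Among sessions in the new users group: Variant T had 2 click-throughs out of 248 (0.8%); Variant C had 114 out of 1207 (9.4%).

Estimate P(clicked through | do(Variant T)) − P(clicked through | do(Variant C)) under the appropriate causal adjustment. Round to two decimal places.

The imbalance in user tenure arose from how sessions were allocated, not from anything the variant did; and user tenure independently affects the outcome. The pooled gap is confounded — condition on user tenure.
Adjusting over the population distribution of user tenure: 0.364·(0.427−0.528) + 0.333·(0.134−0.229) + 0.303·(0.008−0.094) = -0.095.

-0.09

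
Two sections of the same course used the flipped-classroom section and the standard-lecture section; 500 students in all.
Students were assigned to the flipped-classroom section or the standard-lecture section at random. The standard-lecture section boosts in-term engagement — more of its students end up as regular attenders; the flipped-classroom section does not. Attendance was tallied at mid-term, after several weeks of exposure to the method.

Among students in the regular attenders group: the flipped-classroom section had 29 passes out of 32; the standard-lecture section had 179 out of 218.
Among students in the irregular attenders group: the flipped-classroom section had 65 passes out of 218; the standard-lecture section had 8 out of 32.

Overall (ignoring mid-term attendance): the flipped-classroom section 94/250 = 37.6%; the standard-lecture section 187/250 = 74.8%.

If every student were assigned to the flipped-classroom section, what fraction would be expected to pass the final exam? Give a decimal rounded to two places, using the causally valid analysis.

Within every mid-term attendance level the flipped-classroom section has the higher rate, yet pooled the standard-lecture section does — Simpson's reversal.
Stratifying would compare teaching methods among students the teaching methods themselves sorted into mid-term attendance groups — a form of selection on an intermediate. The unconditioned pooled rates give the total causal effect.
So P(outcome | do(the flipped-classroom section)) is just the pooled rate for the flipped-classroom section: 94/250 = 0.376.

0.38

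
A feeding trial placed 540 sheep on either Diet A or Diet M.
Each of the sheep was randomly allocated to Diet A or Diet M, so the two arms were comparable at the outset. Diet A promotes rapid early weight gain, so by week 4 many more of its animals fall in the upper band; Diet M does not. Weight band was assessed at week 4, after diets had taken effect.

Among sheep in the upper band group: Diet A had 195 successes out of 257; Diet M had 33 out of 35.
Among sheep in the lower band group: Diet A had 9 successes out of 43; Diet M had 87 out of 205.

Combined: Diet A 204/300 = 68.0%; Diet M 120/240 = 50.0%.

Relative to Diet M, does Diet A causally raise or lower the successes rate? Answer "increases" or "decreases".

increases

The week-4 weight band-specific comparison favours Diet M throughout, but the pooled figures favour Diet A. The question is whether to condition on week-4 weight band.
Week-4 weight band lies on the pathway diet → week-4 weight band → outcome, so adjusting for it blocks the indirect effect. For the total causal effect of diet, use the unadjusted pooled rates.
Pooled: Diet A 68.0% vs Diet M 50.0%; Diet A is higher overall.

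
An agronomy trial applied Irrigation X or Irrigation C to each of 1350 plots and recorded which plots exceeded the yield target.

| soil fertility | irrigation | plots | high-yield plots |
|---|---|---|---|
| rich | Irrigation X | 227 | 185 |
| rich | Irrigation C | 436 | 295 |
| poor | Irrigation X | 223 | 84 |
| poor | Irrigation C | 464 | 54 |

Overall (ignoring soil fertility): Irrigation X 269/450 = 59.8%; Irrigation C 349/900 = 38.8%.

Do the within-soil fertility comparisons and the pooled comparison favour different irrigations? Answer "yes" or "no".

Within each soil fertility level (rich 81.5% vs 67.7%; poor 37.7% vs 11.6%), Irrigation X has the higher rate every time. Pooled: 59.8% vs 38.8% — Irrigation X has the higher rate overall. They agree.

no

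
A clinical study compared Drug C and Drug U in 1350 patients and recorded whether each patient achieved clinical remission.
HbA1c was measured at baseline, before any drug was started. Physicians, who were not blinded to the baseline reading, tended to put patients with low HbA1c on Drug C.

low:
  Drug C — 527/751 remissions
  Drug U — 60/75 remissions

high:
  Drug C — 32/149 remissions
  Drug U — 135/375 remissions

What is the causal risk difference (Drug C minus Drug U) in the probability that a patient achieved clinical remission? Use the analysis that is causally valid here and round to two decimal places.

-0.12

The stratified and pooled comparisons disagree (Drug U wins within each HbA1c; Drug C wins overall), so the answer turns on the causal role of HbA1c.
HbA1c is set before the drug has any effect — it is not caused by the drug — and it independently drives the outcome. That makes it a confounder, so the causal comparison is within HbA1c levels.
Adjusting over the population distribution of HbA1c: 0.612·(0.702−0.800) + 0.388·(0.215−0.360) = -0.116.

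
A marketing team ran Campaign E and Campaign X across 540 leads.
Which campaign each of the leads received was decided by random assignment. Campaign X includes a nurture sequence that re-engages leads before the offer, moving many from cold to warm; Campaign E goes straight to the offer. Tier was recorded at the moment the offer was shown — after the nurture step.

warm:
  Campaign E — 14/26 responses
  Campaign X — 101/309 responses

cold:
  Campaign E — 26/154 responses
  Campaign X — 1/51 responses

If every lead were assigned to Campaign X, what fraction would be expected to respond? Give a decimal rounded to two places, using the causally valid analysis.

The stratified and pooled comparisons disagree (Campaign E wins within each engagement tier; Campaign X wins overall), so the answer turns on the causal role of engagement tier.
Engagement tier lies on the pathway campaign → engagement tier → outcome, so adjusting for it blocks the indirect effect. For the total causal effect of campaign, use the unadjusted pooled rates.
So P(outcome | do(Campaign X)) is just the pooled rate for Campaign X: 102/360 = 0.283.

0.28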